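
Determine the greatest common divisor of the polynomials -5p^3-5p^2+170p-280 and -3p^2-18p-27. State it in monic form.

Apply the Euclidean algorithm:
  -5p^3-5p^2+170p-280 = ((5/3)p-25/3)(-3p^2-18p-27) + (65p-505)
  -3p^2-18p-27 = (-(3/65)p-537/845)(65p-505) + (-58800/169)
  65p-505 = (-(2197/11760)p+17069/11760)(-58800/169) + (0)
The last nonzero remainder is the constant -58800/169, so the polynomials are coprime and gcd = 1.

1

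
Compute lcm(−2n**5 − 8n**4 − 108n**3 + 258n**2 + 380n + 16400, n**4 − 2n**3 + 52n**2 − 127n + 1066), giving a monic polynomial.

n**7 − n**6 + 60n**5 − 295n**4 + 1859n**3 − 10604n**2 + 36060n − 213200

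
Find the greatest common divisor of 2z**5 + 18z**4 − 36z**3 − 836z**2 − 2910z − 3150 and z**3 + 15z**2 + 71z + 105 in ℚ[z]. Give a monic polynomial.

Repeated division with remainder:
  2z**5 + 18z**4 − 36z**3 − 836z**2 − 2910z − 3150 = (2z**2 − 12z + 2)(z**3 + 15z**2 + 71z + 105) + (−224z**2 − 1792z − 3360)
  z**3 + 15z**2 + 71z + 105 = (−(1/224)z − 1/32)(−224z**2 − 1792z − 3360) + (0)
Last nonzero remainder: −224z**2 − 1792z − 3360. Dividing through by −224 gives the monic gcd z**2 + 8z + 15.

z**2 + 8z + 15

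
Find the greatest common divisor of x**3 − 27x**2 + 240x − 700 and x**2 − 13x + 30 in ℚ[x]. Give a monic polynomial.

Apply the Euclidean algorithm:
  x**3 − 27x**2 + 240x − 700 = (x − 14)(x**2 − 13x + 30) + (28x − 280)
  x**2 − 13x + 30 = ((1/28)x − 3/28)(28x − 280) + (0)
Last nonzero remainder: 28x − 280. Dividing through by 28 gives the monic gcd x − 10.

x − 10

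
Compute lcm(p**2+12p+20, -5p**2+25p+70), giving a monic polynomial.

p**3+5p**2-64p-140

Apply the Euclidean algorithm:
  p**2+12p+20 = (-1/5)(-5p**2+25p+70) + (17p+34)
  -5p**2+25p+70 = (-(5/17)p+35/17)(17p+34) + (0)
Last nonzero remainder: 17p+34. Dividing through by 17 gives the monic gcd p+2.
Then lcm(f, g) = f·g / gcd(f, g); expanding and making the result monic gives the answer.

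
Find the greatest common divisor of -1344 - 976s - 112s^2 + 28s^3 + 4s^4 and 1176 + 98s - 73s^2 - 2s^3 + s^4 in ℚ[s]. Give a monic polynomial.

-168 - 38s + 5s^2 + s^3

Apply the Euclidean algorithm:
  4s^4 + 28s^3 - 112s^2 - 976s - 1344 = (4)(s^4 - 2s^3 - 73s^2 + 98s + 1176) + (36s^3 + 180s^2 - 1368s - 6048)
  s^4 - 2s^3 - 73s^2 + 98s + 1176 = ((1/36)s - 7/36)(36s^3 + 180s^2 - 1368s - 6048) + (0)
Last nonzero remainder: 36s^3 + 180s^2 - 1368s - 6048. Dividing through by 36 gives the monic gcd s^3 + 5s^2 - 38s - 168.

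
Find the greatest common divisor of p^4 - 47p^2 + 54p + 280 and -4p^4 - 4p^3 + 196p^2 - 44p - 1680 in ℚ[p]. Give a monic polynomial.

Apply the Euclidean algorithm:
  p^4 - 47p^2 + 54p + 280 = (-1/4)(-4p^4 - 4p^3 + 196p^2 - 44p - 1680) + (-p^3 + 2p^2 + 43p - 140)
  -4p^4 - 4p^3 + 196p^2 - 44p - 1680 = (4p + 12)(-p^3 + 2p^2 + 43p - 140) + (0)
Last nonzero remainder: -p^3 + 2p^2 + 43p - 140. Dividing through by -1 gives the monic gcd p^3 - 2p^2 - 43p + 140.

p^3 - 2p^2 - 43p + 140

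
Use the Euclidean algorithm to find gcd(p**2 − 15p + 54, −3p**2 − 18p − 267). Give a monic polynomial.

Apply the Euclidean algorithm:
  p**2 − 15p + 54 = (−1/3)(−3p**2 − 18p − 267) + (−21p − 35)
  −3p**2 − 18p − 267 = ((1/7)p + 13/21)(−21p − 35) + (−736/3)
  −21p − 35 = ((63/736)p + 105/736)(−736/3) + (0)
The last nonzero remainder is the constant −736/3, so the polynomials are coprime and gcd = 1.

1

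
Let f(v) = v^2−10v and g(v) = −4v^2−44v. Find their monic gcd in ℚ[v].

v

By polynomial division,
  v^2−10v = (−1/4)(−4v^2−44v) + (−21v)
  −4v^2−44v = ((4/21)v+44/21)(−21v) + (0)
Last nonzero remainder: −21v. Dividing through by −21 gives the monic gcd v.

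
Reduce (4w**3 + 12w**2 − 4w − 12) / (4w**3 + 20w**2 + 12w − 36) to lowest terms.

(w + 1)/(w + 3)

Repeated division with remainder:
  4w**3 + 12w**2 − 4w − 12 = (4w**3 + 20w**2 + 12w − 36) + (−8w**2 − 16w + 24)
  4w**3 + 20w**2 + 12w − 36 = (−(1/2)w − 3/2)(−8w**2 − 16w + 24) + (0)
Last nonzero remainder: −8w**2 − 16w + 24. Dividing through by −8 gives the monic gcd w**2 + 2w − 3.
Cancel w**2 + 2w − 3 from numerator and denominator to get the reduced form.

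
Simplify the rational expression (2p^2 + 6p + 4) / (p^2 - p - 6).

By polynomial division,
  2p^2 + 6p + 4 = (2)(p^2 - p - 6) + (8p + 16)
  p^2 - p - 6 = ((1/8)p - 3/8)(8p + 16) + (0)
Last nonzero remainder: 8p + 16. Dividing through by 8 gives the monic gcd p + 2.
Cancel p + 2 from numerator and denominator to get the reduced form.

(2p + 2)/(p - 3)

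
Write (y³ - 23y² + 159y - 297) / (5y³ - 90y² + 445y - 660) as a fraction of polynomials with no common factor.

Euclidean algorithm in ℚ[y]:
  y³ - 23y² + 159y - 297 = (1/5)(5y³ - 90y² + 445y - 660) + (-5y² + 70y - 165)
  5y³ - 90y² + 445y - 660 = (-y + 4)(-5y² + 70y - 165) + (0)
Last nonzero remainder: -5y² + 70y - 165. Dividing through by -5 gives the monic gcd y² - 14y + 33.
Cancel y² - 14y + 33 from numerator and denominator to get the reduced form.

(y - 9)/(5y - 20)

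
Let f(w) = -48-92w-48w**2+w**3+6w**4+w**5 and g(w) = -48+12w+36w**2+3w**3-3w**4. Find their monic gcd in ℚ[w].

4+4w+w**2

Euclidean algorithm in ℚ[w]:
  w**5+6w**4+w**3-48w**2-92w-48 = (-(1/3)w-7/3)(-3w**4+3w**3+36w**2+12w-48) + (20w**3+40w**2-80w-160)
  -3w**4+3w**3+36w**2+12w-48 = (-(3/20)w+9/20)(20w**3+40w**2-80w-160) + (6w**2+24w+24)
  20w**3+40w**2-80w-160 = ((10/3)w-20/3)(6w**2+24w+24) + (0)
Last nonzero remainder: 6w**2+24w+24. Dividing through by 6 gives the monic gcd w**2+4w+4.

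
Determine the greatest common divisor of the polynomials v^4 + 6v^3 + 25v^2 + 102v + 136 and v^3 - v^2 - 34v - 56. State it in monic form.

v^2 + 6v + 8

Repeated division with remainder:
  v^4 + 6v^3 + 25v^2 + 102v + 136 = (v + 7)(v^3 - v^2 - 34v - 56) + (66v^2 + 396v + 528)
  v^3 - v^2 - 34v - 56 = ((1/66)v - 7/66)(66v^2 + 396v + 528) + (0)
Last nonzero remainder: 66v^2 + 396v + 528. Dividing through by 66 gives the monic gcd v^2 + 6v + 8.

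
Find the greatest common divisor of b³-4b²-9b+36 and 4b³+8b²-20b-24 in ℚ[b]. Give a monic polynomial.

b+3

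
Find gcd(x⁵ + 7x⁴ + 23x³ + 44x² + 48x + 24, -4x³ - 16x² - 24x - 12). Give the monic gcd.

x² + 3x + 3

Apply the Euclidean algorithm:
  x⁵ + 7x⁴ + 23x³ + 44x² + 48x + 24 = (-(1/4)x² - (3/4)x - 5/4)(-4x³ - 16x² - 24x - 12) + (3x² + 9x + 9)
  -4x³ - 16x² - 24x - 12 = (-(4/3)x - 4/3)(3x² + 9x + 9) + (0)
Last nonzero remainder: 3x² + 9x + 9. Dividing through by 3 gives the monic gcd x² + 3x + 3.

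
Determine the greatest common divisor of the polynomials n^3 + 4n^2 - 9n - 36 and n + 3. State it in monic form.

n + 3

Apply the Euclidean algorithm:
  n^3 + 4n^2 - 9n - 36 = (n^2 + n - 12)(n + 3) + (0)
The last nonzero remainder n + 3 is already monic.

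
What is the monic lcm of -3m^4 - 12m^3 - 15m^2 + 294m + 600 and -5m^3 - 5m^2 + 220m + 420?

By polynomial division,
  -3m^4 - 12m^3 - 15m^2 + 294m + 600 = ((3/5)m + 9/5)(-5m^3 - 5m^2 + 220m + 420) + (-138m^2 - 354m - 156)
  -5m^3 - 5m^2 + 220m + 420 = ((5/138)m - 30/529)(-138m^2 - 354m - 156) + ((108750/529)m + 217500/529)
  -138m^2 - 354m - 156 = (-(12167/18125)m - 6877/18125)((108750/529)m + 217500/529) + (0)
Last nonzero remainder: (108750/529)m + 217500/529. Dividing through by 108750/529 gives the monic gcd m + 2.
Then lcm(f, g) = f·g / gcd(f, g); expanding and making the result monic gives the answer.

m^6 + 3m^5 - 41m^4 - 271m^3 - 312m^2 + 4316m + 8400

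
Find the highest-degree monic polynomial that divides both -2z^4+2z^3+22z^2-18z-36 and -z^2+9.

z^2-9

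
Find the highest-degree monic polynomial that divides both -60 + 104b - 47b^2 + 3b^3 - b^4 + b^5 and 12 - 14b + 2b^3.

2 - 3b + b^2

Euclidean algorithm in ℚ[b]:
  b^5 - b^4 + 3b^3 - 47b^2 + 104b - 60 = ((1/2)b^2 - (1/2)b + 5)(2b^3 - 14b + 12) + (-60b^2 + 180b - 120)
  2b^3 - 14b + 12 = (-(1/30)b - 1/10)(-60b^2 + 180b - 120) + (0)
Last nonzero remainder: -60b^2 + 180b - 120. Dividing through by -60 gives the monic gcd b^2 - 3b + 2.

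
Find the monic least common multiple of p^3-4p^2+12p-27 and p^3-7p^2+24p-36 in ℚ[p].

p^5-8p^4+40p^3-123p^2+252p-324

Apply the Euclidean algorithm:
  p^3-4p^2+12p-27 = (p^3-7p^2+24p-36) + (3p^2-12p+9)
  p^3-7p^2+24p-36 = ((1/3)p-1)(3p^2-12p+9) + (9p-27)
  3p^2-12p+9 = ((1/3)p-1/3)(9p-27) + (0)
Last nonzero remainder: 9p-27. Dividing through by 9 gives the monic gcd p-3.
Then lcm(f, g) = f·g / gcd(f, g); expanding and making the result monic gives the answer.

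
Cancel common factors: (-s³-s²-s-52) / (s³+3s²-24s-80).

(-s²+3s-13)/(s²-s-20)

By polynomial division,
  -s³-s²-s-52 = (-1)(s³+3s²-24s-80) + (2s²-25s-132)
  s³+3s²-24s-80 = ((1/2)s+31/4)(2s²-25s-132) + ((943/4)s+943)
  2s²-25s-132 = ((8/943)s-132/943)((943/4)s+943) + (0)
Last nonzero remainder: (943/4)s+943. Dividing through by 943/4 gives the monic gcd s+4.
Cancel s+4 from numerator and denominator to get the reduced form.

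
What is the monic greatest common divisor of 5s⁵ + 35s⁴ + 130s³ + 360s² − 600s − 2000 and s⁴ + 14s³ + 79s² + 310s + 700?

s³ + 7s² + 30s + 100

Euclidean algorithm in ℚ[s]:
  5s⁵ + 35s⁴ + 130s³ + 360s² − 600s − 2000 = (5s − 35)(s⁴ + 14s³ + 79s² + 310s + 700) + (225s³ + 1575s² + 6750s + 22500)
  s⁴ + 14s³ + 79s² + 310s + 700 = ((1/225)s + 7/225)(225s³ + 1575s² + 6750s + 22500) + (0)
Last nonzero remainder: 225s³ + 1575s² + 6750s + 22500. Dividing through by 225 gives the monic gcd s³ + 7s² + 30s + 100.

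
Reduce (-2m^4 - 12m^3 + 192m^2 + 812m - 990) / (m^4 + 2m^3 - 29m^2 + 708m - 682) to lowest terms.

Euclidean algorithm in ℚ[m]:
  -2m^4 - 12m^3 + 192m^2 + 812m - 990 = (-2)(m^4 + 2m^3 - 29m^2 + 708m - 682) + (-8m^3 + 134m^2 + 2228m - 2354)
  m^4 + 2m^3 - 29m^2 + 708m - 682 = (-(1/8)m - 75/32)(-8m^3 + 134m^2 + 2228m - 2354) + ((9017/16)m^2 + (45085/8)m - 99187/16)
  -8m^3 + 134m^2 + 2228m - 2354 = (-(128/9017)m + 3424/9017)((9017/16)m^2 + (45085/8)m - 99187/16) + (0)
Last nonzero remainder: (9017/16)m^2 + (45085/8)m - 99187/16. Dividing through by 9017/16 gives the monic gcd m^2 + 10m - 11.
Cancel m^2 + 10m - 11 from numerator and denominator to get the reduced form.

(-2m^2 + 8m + 90)/(m^2 - 8m + 62)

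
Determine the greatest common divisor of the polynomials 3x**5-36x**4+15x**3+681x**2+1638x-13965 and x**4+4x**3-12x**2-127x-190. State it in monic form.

x**3+2x**2-16x-95

Apply the Euclidean algorithm:
  3x**5-36x**4+15x**3+681x**2+1638x-13965 = (3x-48)(x**4+4x**3-12x**2-127x-190) + (243x**3+486x**2-3888x-23085)
  x**4+4x**3-12x**2-127x-190 = ((1/243)x+2/243)(243x**3+486x**2-3888x-23085) + (0)
Last nonzero remainder: 243x**3+486x**2-3888x-23085. Dividing through by 243 gives the monic gcd x**3+2x**2-16x-95.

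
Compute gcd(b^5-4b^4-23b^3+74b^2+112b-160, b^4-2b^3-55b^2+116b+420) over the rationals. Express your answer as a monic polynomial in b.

b^2-3b-10

By polynomial division,
  b^5-4b^4-23b^3+74b^2+112b-160 = (b-2)(b^4-2b^3-55b^2+116b+420) + (28b^3-152b^2-76b+680)
  b^4-2b^3-55b^2+116b+420 = ((1/28)b+6/49)(28b^3-152b^2-76b+680) + (-(1650/49)b^2+(4950/49)b+16500/49)
  28b^3-152b^2-76b+680 = (-(686/825)b+1666/825)(-(1650/49)b^2+(4950/49)b+16500/49) + (0)
Last nonzero remainder: -(1650/49)b^2+(4950/49)b+16500/49. Dividing through by -1650/49 gives the monic gcd b^2-3b-10.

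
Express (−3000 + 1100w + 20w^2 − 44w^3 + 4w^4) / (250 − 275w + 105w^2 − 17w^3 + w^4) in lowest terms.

(−120 − 4w + 4w^2)/(10 − 7w + w^2)

By polynomial division,
  4w^4 − 44w^3 + 20w^2 + 1100w − 3000 = (4)(w^4 − 17w^3 + 105w^2 − 275w + 250) + (24w^3 − 400w^2 + 2200w − 4000)
  w^4 − 17w^3 + 105w^2 − 275w + 250 = ((1/24)w − 1/72)(24w^3 − 400w^2 + 2200w − 4000) + ((70/9)w^2 − (700/9)w + 1750/9)
  24w^3 − 400w^2 + 2200w − 4000 = ((108/35)w − 144/7)((70/9)w^2 − (700/9)w + 1750/9) + (0)
Last nonzero remainder: (70/9)w^2 − (700/9)w + 1750/9. Dividing through by 70/9 gives the monic gcd w^2 − 10w + 25.
Cancel w^2 − 10w + 25 from numerator and denominator to get the reduced form.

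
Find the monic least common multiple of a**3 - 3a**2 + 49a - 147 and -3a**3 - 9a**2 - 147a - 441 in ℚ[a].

a**4 + 40a**2 - 441

Euclidean algorithm in ℚ[a]:
  a**3 - 3a**2 + 49a - 147 = (-1/3)(-3a**3 - 9a**2 - 147a - 441) + (-6a**2 - 294)
  -3a**3 - 9a**2 - 147a - 441 = ((1/2)a + 3/2)(-6a**2 - 294) + (0)
Last nonzero remainder: -6a**2 - 294. Dividing through by -6 gives the monic gcd a**2 + 49.
Then lcm(f, g) = f·g / gcd(f, g); expanding and making the result monic gives the answer.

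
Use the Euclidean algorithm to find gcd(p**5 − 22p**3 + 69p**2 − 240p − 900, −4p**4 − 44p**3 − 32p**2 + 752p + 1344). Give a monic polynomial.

By polynomial division,
  p**5 − 22p**3 + 69p**2 − 240p − 900 = (−(1/4)p + 11/4)(−4p**4 − 44p**3 − 32p**2 + 752p + 1344) + (91p**3 + 345p**2 − 1972p − 4596)
  −4p**4 − 44p**3 − 32p**2 + 752p + 1344 = (−(4/91)p − 2624/8281)(91p**3 + 345p**2 − 1972p − 4596) + (−(77520/8281)p**2 − (620160/8281)p − 930240/8281)
  91p**3 + 345p**2 − 1972p − 4596 = (−(753571/77520)p + 3171623/77520)(−(77520/8281)p**2 − (620160/8281)p − 930240/8281) + (0)
Last nonzero remainder: −(77520/8281)p**2 − (620160/8281)p − 930240/8281. Dividing through by −77520/8281 gives the monic gcd p**2 + 8p + 12.

p**2 + 8p + 12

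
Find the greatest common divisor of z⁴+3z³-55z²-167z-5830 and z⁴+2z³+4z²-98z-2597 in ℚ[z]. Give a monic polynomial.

z²+2z+53

Euclidean algorithm in ℚ[z]:
  z⁴+3z³-55z²-167z-5830 = (z⁴+2z³+4z²-98z-2597) + (z³-59z²-69z-3233)
  z⁴+2z³+4z²-98z-2597 = (z+61)(z³-59z²-69z-3233) + (3672z²+7344z+194616)
  z³-59z²-69z-3233 = ((1/3672)z-61/3672)(3672z²+7344z+194616) + (0)
Last nonzero remainder: 3672z²+7344z+194616. Dividing through by 3672 gives the monic gcd z²+2z+53.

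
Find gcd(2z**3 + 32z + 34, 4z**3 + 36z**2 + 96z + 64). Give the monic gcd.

Euclidean algorithm in ℚ[z]:
  2z**3 + 32z + 34 = (1/2)(4z**3 + 36z**2 + 96z + 64) + (-18z**2 - 16z + 2)
  4z**3 + 36z**2 + 96z + 64 = (-(2/9)z - 146/81)(-18z**2 - 16z + 2) + ((5476/81)z + 5476/81)
  -18z**2 - 16z + 2 = (-(729/2738)z + 81/2738)((5476/81)z + 5476/81) + (0)
Last nonzero remainder: (5476/81)z + 5476/81. Dividing through by 5476/81 gives the monic gcd z + 1.

z + 1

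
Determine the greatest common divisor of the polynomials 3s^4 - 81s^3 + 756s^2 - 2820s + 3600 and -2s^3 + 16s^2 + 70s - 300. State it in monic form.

s^2 - 13s + 30

By polynomial division,
  3s^4 - 81s^3 + 756s^2 - 2820s + 3600 = (-(3/2)s + 57/2)(-2s^3 + 16s^2 + 70s - 300) + (405s^2 - 5265s + 12150)
  -2s^3 + 16s^2 + 70s - 300 = (-(2/405)s - 2/81)(405s^2 - 5265s + 12150) + (0)
Last nonzero remainder: 405s^2 - 5265s + 12150. Dividing through by 405 gives the monic gcd s^2 - 13s + 30.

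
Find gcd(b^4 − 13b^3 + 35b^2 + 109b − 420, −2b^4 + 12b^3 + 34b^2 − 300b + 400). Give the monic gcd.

b^2 − 9b + 20

Repeated division with remainder:
  b^4 − 13b^3 + 35b^2 + 109b − 420 = (−1/2)(−2b^4 + 12b^3 + 34b^2 − 300b + 400) + (−7b^3 + 52b^2 − 41b − 220)
  −2b^4 + 12b^3 + 34b^2 − 300b + 400 = ((2/7)b + 20/49)(−7b^3 + 52b^2 − 41b − 220) + ((1200/49)b^2 − (10800/49)b + 24000/49)
  −7b^3 + 52b^2 − 41b − 220 = (−(343/1200)b − 539/1200)((1200/49)b^2 − (10800/49)b + 24000/49) + (0)
Last nonzero remainder: (1200/49)b^2 − (10800/49)b + 24000/49. Dividing through by 1200/49 gives the monic gcd b^2 − 9b + 20.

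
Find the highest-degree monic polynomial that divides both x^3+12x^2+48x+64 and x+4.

x+4

Apply the Euclidean algorithm:
  x^3+12x^2+48x+64 = (x^2+8x+16)(x+4) + (0)
The last nonzero remainder x+4 is already monic.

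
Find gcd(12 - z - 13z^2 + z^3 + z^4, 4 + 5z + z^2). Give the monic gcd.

By polynomial division,
  z^4 + z^3 - 13z^2 - z + 12 = (z^2 - 4z + 3)(z^2 + 5z + 4) + (0)
The last nonzero remainder z^2 + 5z + 4 is already monic.

4 + 5z + z^2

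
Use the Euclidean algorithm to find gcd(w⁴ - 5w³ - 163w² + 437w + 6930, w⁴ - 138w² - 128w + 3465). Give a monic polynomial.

w³ + 5w² - 113w - 693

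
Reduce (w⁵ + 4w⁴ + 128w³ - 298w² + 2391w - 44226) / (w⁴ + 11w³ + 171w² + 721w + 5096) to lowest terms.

(w³ - 4w² + 69w - 486)/(w² + 3w + 56)

Apply the Euclidean algorithm:
  w⁵ + 4w⁴ + 128w³ - 298w² + 2391w - 44226 = (w - 7)(w⁴ + 11w³ + 171w² + 721w + 5096) + (34w³ + 178w² + 2342w - 8554)
  w⁴ + 11w³ + 171w² + 721w + 5096 = ((1/34)w + 49/289)(34w³ + 178w² + 2342w - 8554) + ((20790/289)w² + (166320/289)w + 1891890/289)
  34w³ + 178w² + 2342w - 8554 = ((4913/10395)w - 13583/10395)((20790/289)w² + (166320/289)w + 1891890/289) + (0)
Last nonzero remainder: (20790/289)w² + (166320/289)w + 1891890/289. Dividing through by 20790/289 gives the monic gcd w² + 8w + 91.
Cancel w² + 8w + 91 from numerator and denominator to get the reduced form.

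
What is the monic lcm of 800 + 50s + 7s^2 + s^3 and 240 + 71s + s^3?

2400 + 950s + 71s^2 + 10s^3 + s^4

By polynomial division,
  s^3 + 7s^2 + 50s + 800 = (s^3 + 71s + 240) + (7s^2 − 21s + 560)
  s^3 + 71s + 240 = ((1/7)s + 3/7)(7s^2 − 21s + 560) + (0)
Last nonzero remainder: 7s^2 − 21s + 560. Dividing through by 7 gives the monic gcd s^2 − 3s + 80.
Then lcm(f, g) = f·g / gcd(f, g); expanding and making the result monic gives the answer.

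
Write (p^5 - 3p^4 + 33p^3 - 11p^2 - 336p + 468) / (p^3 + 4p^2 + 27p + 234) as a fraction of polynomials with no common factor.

Apply the Euclidean algorithm:
  p^5 - 3p^4 + 33p^3 - 11p^2 - 336p + 468 = (p^2 - 7p + 34)(p^3 + 4p^2 + 27p + 234) + (-192p^2 + 384p - 7488)
  p^3 + 4p^2 + 27p + 234 = (-(1/192)p - 1/32)(-192p^2 + 384p - 7488) + (0)
Last nonzero remainder: -192p^2 + 384p - 7488. Dividing through by -192 gives the monic gcd p^2 - 2p + 39.
Cancel p^2 - 2p + 39 from numerator and denominator to get the reduced form.

(p^3 - p^2 - 8p + 12)/(p + 6)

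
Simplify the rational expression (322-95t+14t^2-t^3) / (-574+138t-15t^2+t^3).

(-46+7t-t^2)/(82-8t+t^2)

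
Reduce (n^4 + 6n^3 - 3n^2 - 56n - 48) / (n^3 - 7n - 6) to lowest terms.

Repeated division with remainder:
  n^4 + 6n^3 - 3n^2 - 56n - 48 = (n + 6)(n^3 - 7n - 6) + (4n^2 - 8n - 12)
  n^3 - 7n - 6 = ((1/4)n + 1/2)(4n^2 - 8n - 12) + (0)
Last nonzero remainder: 4n^2 - 8n - 12. Dividing through by 4 gives the monic gcd n^2 - 2n - 3.
Cancel n^2 - 2n - 3 from numerator and denominator to get the reduced form.

(n^2 + 8n + 16)/(n + 2)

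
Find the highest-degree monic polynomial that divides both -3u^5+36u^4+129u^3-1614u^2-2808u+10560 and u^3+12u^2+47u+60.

u^2+9u+20

By polynomial division,
  -3u^5+36u^4+129u^3-1614u^2-2808u+10560 = (-3u^2+72u-594)(u^3+12u^2+47u+60) + (2310u^2+20790u+46200)
  u^3+12u^2+47u+60 = ((1/2310)u+1/770)(2310u^2+20790u+46200) + (0)
Last nonzero remainder: 2310u^2+20790u+46200. Dividing through by 2310 gives the monic gcd u^2+9u+20.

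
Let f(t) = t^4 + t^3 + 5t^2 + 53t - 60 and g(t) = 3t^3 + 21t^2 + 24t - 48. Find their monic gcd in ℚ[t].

t^2 + 3t - 4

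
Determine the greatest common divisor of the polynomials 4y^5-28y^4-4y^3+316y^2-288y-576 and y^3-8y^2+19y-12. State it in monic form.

By polynomial division,
  4y^5-28y^4-4y^3+316y^2-288y-576 = (4y^2+4y-48)(y^3-8y^2+19y-12) + (-96y^2+672y-1152)
  y^3-8y^2+19y-12 = (-(1/96)y+1/96)(-96y^2+672y-1152) + (0)
Last nonzero remainder: -96y^2+672y-1152. Dividing through by -96 gives the monic gcd y^2-7y+12.

y^2-7y+12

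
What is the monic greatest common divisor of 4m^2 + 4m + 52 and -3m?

1

Apply the Euclidean algorithm:
  4m^2 + 4m + 52 = (-(4/3)m - 4/3)(-3m) + (52)
  -3m = (-(3/52)m)(52) + (0)
The last nonzero remainder is the constant 52, so the polynomials are coprime and gcd = 1.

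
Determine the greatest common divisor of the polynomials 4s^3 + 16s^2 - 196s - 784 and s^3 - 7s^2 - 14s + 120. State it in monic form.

s + 4

Apply the Euclidean algorithm:
  4s^3 + 16s^2 - 196s - 784 = (4)(s^3 - 7s^2 - 14s + 120) + (44s^2 - 140s - 1264)
  s^3 - 7s^2 - 14s + 120 = ((1/44)s - 21/242)(44s^2 - 140s - 1264) + ((312/121)s + 1248/121)
  44s^2 - 140s - 1264 = ((1331/78)s - 9559/78)((312/121)s + 1248/121) + (0)
Last nonzero remainder: (312/121)s + 1248/121. Dividing through by 312/121 gives the monic gcd s + 4.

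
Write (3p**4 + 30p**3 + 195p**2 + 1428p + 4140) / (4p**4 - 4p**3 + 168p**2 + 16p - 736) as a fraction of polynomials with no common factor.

(3p**2 + 33p + 90)/(4p**2 - 16)

Repeated division with remainder:
  3p**4 + 30p**3 + 195p**2 + 1428p + 4140 = (3/4)(4p**4 - 4p**3 + 168p**2 + 16p - 736) + (33p**3 + 69p**2 + 1416p + 4692)
  4p**4 - 4p**3 + 168p**2 + 16p - 736 = ((4/33)p - 136/363)(33p**3 + 69p**2 + 1416p + 4692) + ((2688/121)p**2 - (2688/121)p + 123648/121)
  33p**3 + 69p**2 + 1416p + 4692 = ((1331/896)p + 2057/448)((2688/121)p**2 - (2688/121)p + 123648/121) + (0)
Last nonzero remainder: (2688/121)p**2 - (2688/121)p + 123648/121. Dividing through by 2688/121 gives the monic gcd p**2 - p + 46.
Cancel p**2 - p + 46 from numerator and denominator to get the reduced form.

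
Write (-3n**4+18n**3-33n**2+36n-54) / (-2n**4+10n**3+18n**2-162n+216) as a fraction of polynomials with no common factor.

By polynomial division,
  -3n**4+18n**3-33n**2+36n-54 = (3/2)(-2n**4+10n**3+18n**2-162n+216) + (3n**3-60n**2+279n-378)
  -2n**4+10n**3+18n**2-162n+216 = (-(2/3)n-10)(3n**3-60n**2+279n-378) + (-396n**2+2376n-3564)
  3n**3-60n**2+279n-378 = (-(1/132)n+7/66)(-396n**2+2376n-3564) + (0)
Last nonzero remainder: -396n**2+2376n-3564. Dividing through by -396 gives the monic gcd n**2-6n+9.
Cancel n**2-6n+9 from numerator and denominator to get the reduced form.

(3n**2+6)/(2n**2+2n-24)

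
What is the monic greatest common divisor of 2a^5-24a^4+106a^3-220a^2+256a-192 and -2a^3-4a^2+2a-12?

a^2-a+2

Euclidean algorithm in ℚ[a]:
  2a^5-24a^4+106a^3-220a^2+256a-192 = (-a^2+14a-82)(-2a^3-4a^2+2a-12) + (-588a^2+588a-1176)
  -2a^3-4a^2+2a-12 = ((1/294)a+1/98)(-588a^2+588a-1176) + (0)
Last nonzero remainder: -588a^2+588a-1176. Dividing through by -588 gives the monic gcd a^2-a+2.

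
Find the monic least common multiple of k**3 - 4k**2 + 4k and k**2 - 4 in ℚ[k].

k**4 - 2k**3 - 4k**2 + 8k

Apply the Euclidean algorithm:
  k**3 - 4k**2 + 4k = (k - 4)(k**2 - 4) + (8k - 16)
  k**2 - 4 = ((1/8)k + 1/4)(8k - 16) + (0)
Last nonzero remainder: 8k - 16. Dividing through by 8 gives the monic gcd k - 2.
Then lcm(f, g) = f·g / gcd(f, g); expanding and making the result monic gives the answer.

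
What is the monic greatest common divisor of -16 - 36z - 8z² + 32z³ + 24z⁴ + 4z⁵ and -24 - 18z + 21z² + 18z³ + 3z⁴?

-4 - z + 4z² + z³

By polynomial division,
  4z⁵ + 24z⁴ + 32z³ - 8z² - 36z - 16 = ((4/3)z)(3z⁴ + 18z³ + 21z² - 18z - 24) + (4z³ + 16z² - 4z - 16)
  3z⁴ + 18z³ + 21z² - 18z - 24 = ((3/4)z + 3/2)(4z³ + 16z² - 4z - 16) + (0)
Last nonzero remainder: 4z³ + 16z² - 4z - 16. Dividing through by 4 gives the monic gcd z³ + 4z² - z - 4.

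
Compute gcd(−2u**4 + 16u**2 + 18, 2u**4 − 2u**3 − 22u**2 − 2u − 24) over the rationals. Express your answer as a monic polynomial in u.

By polynomial division,
  −2u**4 + 16u**2 + 18 = (−1)(2u**4 − 2u**3 − 22u**2 − 2u − 24) + (−2u**3 − 6u**2 − 2u − 6)
  2u**4 − 2u**3 − 22u**2 − 2u − 24 = (−u + 4)(−2u**3 − 6u**2 − 2u − 6) + (0)
Last nonzero remainder: −2u**3 − 6u**2 − 2u − 6. Dividing through by −2 gives the monic gcd u**3 + 3u**2 + u + 3.

u**3 + 3u**2 + u + 3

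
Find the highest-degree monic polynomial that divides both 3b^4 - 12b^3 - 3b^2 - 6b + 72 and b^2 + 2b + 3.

b^2 + 2b + 3

Euclidean algorithm in ℚ[b]:
  3b^4 - 12b^3 - 3b^2 - 6b + 72 = (3b^2 - 18b + 24)(b^2 + 2b + 3) + (0)
The last nonzero remainder b^2 + 2b + 3 is already monic.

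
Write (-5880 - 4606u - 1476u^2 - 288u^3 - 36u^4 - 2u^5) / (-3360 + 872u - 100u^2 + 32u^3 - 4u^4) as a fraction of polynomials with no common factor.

(105 + 71u + 15u^2 + u^3)/(60 - 22u + 2u^2)

Apply the Euclidean algorithm:
  -2u^5 - 36u^4 - 288u^3 - 1476u^2 - 4606u - 5880 = ((1/2)u + 13)(-4u^4 + 32u^3 - 100u^2 + 872u - 3360) + (-654u^3 - 612u^2 - 14262u + 37800)
  -4u^4 + 32u^3 - 100u^2 + 872u - 3360 = ((2/327)u - 1948/35643)(-654u^3 - 612u^2 - 14262u + 37800) + (-(549120/11881)u^2 - (1647360/11881)u - 15375360/11881)
  -654u^3 - 612u^2 - 14262u + 37800 = ((1295029/91520)u - 534645/18304)(-(549120/11881)u^2 - (1647360/11881)u - 15375360/11881) + (0)
Last nonzero remainder: -(549120/11881)u^2 - (1647360/11881)u - 15375360/11881. Dividing through by -549120/11881 gives the monic gcd u^2 + 3u + 28.
Cancel u^2 + 3u + 28 from numerator and denominator to get the reduced form.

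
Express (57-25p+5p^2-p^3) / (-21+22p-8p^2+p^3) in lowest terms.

(-19+2p-p^2)/(7-5p+p^2)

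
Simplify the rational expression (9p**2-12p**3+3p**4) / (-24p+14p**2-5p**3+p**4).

Apply the Euclidean algorithm:
  3p**4-12p**3+9p**2 = (3)(p**4-5p**3+14p**2-24p) + (3p**3-33p**2+72p)
  p**4-5p**3+14p**2-24p = ((1/3)p+2)(3p**3-33p**2+72p) + (56p**2-168p)
  3p**3-33p**2+72p = ((3/56)p-3/7)(56p**2-168p) + (0)
Last nonzero remainder: 56p**2-168p. Dividing through by 56 gives the monic gcd p**2-3p.
Cancel p**2-3p from numerator and denominator to get the reduced form.

(-3p+3p**2)/(8-2p+p**2)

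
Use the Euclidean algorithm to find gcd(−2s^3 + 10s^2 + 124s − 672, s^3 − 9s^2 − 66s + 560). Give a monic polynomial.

Euclidean algorithm in ℚ[s]:
  −2s^3 + 10s^2 + 124s − 672 = (−2)(s^3 − 9s^2 − 66s + 560) + (−8s^2 − 8s + 448)
  s^3 − 9s^2 − 66s + 560 = (−(1/8)s + 5/4)(−8s^2 − 8s + 448) + (0)
Last nonzero remainder: −8s^2 − 8s + 448. Dividing through by −8 gives the monic gcd s^2 + s − 56.

s^2 + s − 56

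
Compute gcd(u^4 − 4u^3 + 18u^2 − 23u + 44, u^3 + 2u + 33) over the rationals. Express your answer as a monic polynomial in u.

u^2 − 3u + 11

By polynomial division,
  u^4 − 4u^3 + 18u^2 − 23u + 44 = (u − 4)(u^3 + 2u + 33) + (16u^2 − 48u + 176)
  u^3 + 2u + 33 = ((1/16)u + 3/16)(16u^2 − 48u + 176) + (0)
Last nonzero remainder: 16u^2 − 48u + 176. Dividing through by 16 gives the monic gcd u^2 − 3u + 11.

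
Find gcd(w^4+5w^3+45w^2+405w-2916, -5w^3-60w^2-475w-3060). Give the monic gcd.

By polynomial division,
  w^4+5w^3+45w^2+405w-2916 = (-(1/5)w+7/5)(-5w^3-60w^2-475w-3060) + (34w^2+458w+1368)
  -5w^3-60w^2-475w-3060 = (-(5/34)w+125/578)(34w^2+458w+1368) + (-(107760/289)w-969840/289)
  34w^2+458w+1368 = (-(4913/53880)w-5491/13470)(-(107760/289)w-969840/289) + (0)
Last nonzero remainder: -(107760/289)w-969840/289. Dividing through by -107760/289 gives the monic gcd w+9.

w+9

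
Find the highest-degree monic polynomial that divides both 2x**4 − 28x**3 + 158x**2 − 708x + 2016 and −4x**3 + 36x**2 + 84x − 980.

Euclidean algorithm in ℚ[x]:
  2x**4 − 28x**3 + 158x**2 − 708x + 2016 = (−(1/2)x + 5/2)(−4x**3 + 36x**2 + 84x − 980) + (110x**2 − 1408x + 4466)
  −4x**3 + 36x**2 + 84x − 980 = (−(2/55)x − 38/275)(110x**2 − 1408x + 4466) + ((1296/25)x − 9072/25)
  110x**2 − 1408x + 4466 = ((1375/648)x − 7975/648)((1296/25)x − 9072/25) + (0)
Last nonzero remainder: (1296/25)x − 9072/25. Dividing through by 1296/25 gives the monic gcd x − 7.

x − 7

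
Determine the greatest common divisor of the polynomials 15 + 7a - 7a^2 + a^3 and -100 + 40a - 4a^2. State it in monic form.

Euclidean algorithm in ℚ[a]:
  a^3 - 7a^2 + 7a + 15 = (-(1/4)a - 3/4)(-4a^2 + 40a - 100) + (12a - 60)
  -4a^2 + 40a - 100 = (-(1/3)a + 5/3)(12a - 60) + (0)
Last nonzero remainder: 12a - 60. Dividing through by 12 gives the monic gcd a - 5.

-5 + a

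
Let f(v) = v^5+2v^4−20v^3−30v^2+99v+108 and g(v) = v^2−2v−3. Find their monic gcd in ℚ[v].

Euclidean algorithm in ℚ[v]:
  v^5+2v^4−20v^3−30v^2+99v+108 = (v^3+4v^2−9v−36)(v^2−2v−3) + (0)
The last nonzero remainder v^2−2v−3 is already monic.

v^2−2v−3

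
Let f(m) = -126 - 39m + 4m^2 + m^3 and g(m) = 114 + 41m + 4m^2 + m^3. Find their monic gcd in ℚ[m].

3 + m

Euclidean algorithm in ℚ[m]:
  m^3 + 4m^2 - 39m - 126 = (m^3 + 4m^2 + 41m + 114) + (-80m - 240)
  m^3 + 4m^2 + 41m + 114 = (-(1/80)m^2 - (1/80)m - 19/40)(-80m - 240) + (0)
Last nonzero remainder: -80m - 240. Dividing through by -80 gives the monic gcd m + 3.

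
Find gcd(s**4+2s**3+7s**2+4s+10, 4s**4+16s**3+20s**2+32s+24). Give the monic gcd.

Repeated division with remainder:
  s**4+2s**3+7s**2+4s+10 = (1/4)(4s**4+16s**3+20s**2+32s+24) + (−2s**3+2s**2−4s+4)
  4s**4+16s**3+20s**2+32s+24 = (−2s−10)(−2s**3+2s**2−4s+4) + (32s**2+64)
  −2s**3+2s**2−4s+4 = (−(1/16)s+1/16)(32s**2+64) + (0)
Last nonzero remainder: 32s**2+64. Dividing through by 32 gives the monic gcd s**2+2.

s**2+2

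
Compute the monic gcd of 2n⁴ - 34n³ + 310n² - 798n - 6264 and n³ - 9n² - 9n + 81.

n² - 6n - 27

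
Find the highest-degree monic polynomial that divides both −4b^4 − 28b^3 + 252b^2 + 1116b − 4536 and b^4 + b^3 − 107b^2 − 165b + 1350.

Repeated division with remainder:
  −4b^4 − 28b^3 + 252b^2 + 1116b − 4536 = (−4)(b^4 + b^3 − 107b^2 − 165b + 1350) + (−24b^3 − 176b^2 + 456b + 864)
  b^4 + b^3 − 107b^2 − 165b + 1350 = (−(1/24)b + 19/72)(−24b^3 − 176b^2 + 456b + 864) + (−(374/9)b^2 − (748/3)b + 1122)
  −24b^3 − 176b^2 + 456b + 864 = ((108/187)b + 144/187)(−(374/9)b^2 − (748/3)b + 1122) + (0)
Last nonzero remainder: −(374/9)b^2 − (748/3)b + 1122. Dividing through by −374/9 gives the monic gcd b^2 + 6b − 27.

b^2 + 6b − 27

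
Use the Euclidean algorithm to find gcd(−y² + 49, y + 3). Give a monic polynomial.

1

Repeated division with remainder:
  −y² + 49 = (−y + 3)(y + 3) + (40)
  y + 3 = ((1/40)y + 3/40)(40) + (0)
The last nonzero remainder is the constant 40, so the polynomials are coprime and gcd = 1.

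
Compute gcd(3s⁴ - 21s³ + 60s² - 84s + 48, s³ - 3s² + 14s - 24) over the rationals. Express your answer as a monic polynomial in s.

s - 2

Euclidean algorithm in ℚ[s]:
  3s⁴ - 21s³ + 60s² - 84s + 48 = (3s - 12)(s³ - 3s² + 14s - 24) + (-18s² + 156s - 240)
  s³ - 3s² + 14s - 24 = (-(1/18)s - 17/54)(-18s² + 156s - 240) + ((448/9)s - 896/9)
  -18s² + 156s - 240 = (-(81/224)s + 135/56)((448/9)s - 896/9) + (0)
Last nonzero remainder: (448/9)s - 896/9. Dividing through by 448/9 gives the monic gcd s - 2.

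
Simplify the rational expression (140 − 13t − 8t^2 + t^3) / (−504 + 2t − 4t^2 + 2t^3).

(−20 − t + t^2)/(72 + 10t + 2t^2)

Euclidean algorithm in ℚ[t]:
  t^3 − 8t^2 − 13t + 140 = (1/2)(2t^3 − 4t^2 + 2t − 504) + (−6t^2 − 14t + 392)
  2t^3 − 4t^2 + 2t − 504 = (−(1/3)t + 13/9)(−6t^2 − 14t + 392) + ((1376/9)t − 9632/9)
  −6t^2 − 14t + 392 = (−(27/688)t − 63/172)((1376/9)t − 9632/9) + (0)
Last nonzero remainder: (1376/9)t − 9632/9. Dividing through by 1376/9 gives the monic gcd t − 7.
Cancel t − 7 from numerator and denominator to get the reduced form.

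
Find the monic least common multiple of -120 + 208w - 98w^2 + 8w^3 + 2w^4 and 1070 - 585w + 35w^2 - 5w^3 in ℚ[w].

-6420 + 11428w - 5823w^2 + 777w^3 + 38w^4 - w^5 + w^6

Euclidean algorithm in ℚ[w]:
  2w^4 + 8w^3 - 98w^2 + 208w - 120 = (-(2/5)w - 22/5)(-5w^3 + 35w^2 - 585w + 1070) + (-178w^2 - 1938w + 4588)
  -5w^3 + 35w^2 - 585w + 1070 = ((5/178)w - 3980/7921)(-178w^2 - 1938w + 4588) + (-(13367855/7921)w + 26735710/7921)
  -178w^2 - 1938w + 4588 = ((1409938/13367855)w + 18170774/13367855)(-(13367855/7921)w + 26735710/7921) + (0)
Last nonzero remainder: -(13367855/7921)w + 26735710/7921. Dividing through by -13367855/7921 gives the monic gcd w - 2.
Then lcm(f, g) = f·g / gcd(f, g); expanding and making the result monic gives the answer.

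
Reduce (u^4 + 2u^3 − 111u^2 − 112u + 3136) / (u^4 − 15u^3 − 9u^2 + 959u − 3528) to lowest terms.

(u + 8)/(u − 9)

Apply the Euclidean algorithm:
  u^4 + 2u^3 − 111u^2 − 112u + 3136 = (u^4 − 15u^3 − 9u^2 + 959u − 3528) + (17u^3 − 102u^2 − 1071u + 6664)
  u^4 − 15u^3 − 9u^2 + 959u − 3528 = ((1/17)u − 9/17)(17u^3 − 102u^2 − 1071u + 6664) + (0)
Last nonzero remainder: 17u^3 − 102u^2 − 1071u + 6664. Dividing through by 17 gives the monic gcd u^3 − 6u^2 − 63u + 392.
Cancel u^3 − 6u^2 − 63u + 392 from numerator and denominator to get the reduced form.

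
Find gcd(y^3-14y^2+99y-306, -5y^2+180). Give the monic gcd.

Repeated division with remainder:
  y^3-14y^2+99y-306 = (-(1/5)y+14/5)(-5y^2+180) + (135y-810)
  -5y^2+180 = (-(1/27)y-2/9)(135y-810) + (0)
Last nonzero remainder: 135y-810. Dividing through by 135 gives the monic gcd y-6.

y-6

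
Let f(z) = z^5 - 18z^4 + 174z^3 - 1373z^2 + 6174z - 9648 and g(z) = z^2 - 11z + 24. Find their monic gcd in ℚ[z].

Apply the Euclidean algorithm:
  z^5 - 18z^4 + 174z^3 - 1373z^2 + 6174z - 9648 = (z^3 - 7z^2 + 73z - 402)(z^2 - 11z + 24) + (0)
The last nonzero remainder z^2 - 11z + 24 is already monic.

z^2 - 11z + 24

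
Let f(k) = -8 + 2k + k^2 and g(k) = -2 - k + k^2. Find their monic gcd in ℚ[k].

Repeated division with remainder:
  k^2 + 2k - 8 = (k^2 - k - 2) + (3k - 6)
  k^2 - k - 2 = ((1/3)k + 1/3)(3k - 6) + (0)
Last nonzero remainder: 3k - 6. Dividing through by 3 gives the monic gcd k - 2.

-2 + k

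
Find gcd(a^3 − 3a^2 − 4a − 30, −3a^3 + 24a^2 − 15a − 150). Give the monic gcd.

Apply the Euclidean algorithm:
  a^3 − 3a^2 − 4a − 30 = (−1/3)(−3a^3 + 24a^2 − 15a − 150) + (5a^2 − 9a − 80)
  −3a^3 + 24a^2 − 15a − 150 = (−(3/5)a + 93/25)(5a^2 − 9a − 80) + (−(738/25)a + 738/5)
  5a^2 − 9a − 80 = (−(125/738)a − 200/369)(−(738/25)a + 738/5) + (0)
Last nonzero remainder: −(738/25)a + 738/5. Dividing through by −738/25 gives the monic gcd a − 5.

a − 5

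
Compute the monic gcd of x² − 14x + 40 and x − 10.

Euclidean algorithm in ℚ[x]:
  x² − 14x + 40 = (x − 4)(x − 10) + (0)
The last nonzero remainder x − 10 is already monic.

x − 10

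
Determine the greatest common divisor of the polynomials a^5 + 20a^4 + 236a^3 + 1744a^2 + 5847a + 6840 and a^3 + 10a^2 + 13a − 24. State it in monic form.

a^2 + 11a + 24

Repeated division with remainder:
  a^5 + 20a^4 + 236a^3 + 1744a^2 + 5847a + 6840 = (a^2 + 10a + 123)(a^3 + 10a^2 + 13a − 24) + (408a^2 + 4488a + 9792)
  a^3 + 10a^2 + 13a − 24 = ((1/408)a − 1/408)(408a^2 + 4488a + 9792) + (0)
Last nonzero remainder: 408a^2 + 4488a + 9792. Dividing through by 408 gives the monic gcd a^2 + 11a + 24.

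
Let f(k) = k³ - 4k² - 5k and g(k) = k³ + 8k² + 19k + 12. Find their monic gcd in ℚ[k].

k + 1

Euclidean algorithm in ℚ[k]:
  k³ - 4k² - 5k = (k³ + 8k² + 19k + 12) + (-12k² - 24k - 12)
  k³ + 8k² + 19k + 12 = (-(1/12)k - 1/2)(-12k² - 24k - 12) + (6k + 6)
  -12k² - 24k - 12 = (-2k - 2)(6k + 6) + (0)
Last nonzero remainder: 6k + 6. Dividing through by 6 gives the monic gcd k + 1.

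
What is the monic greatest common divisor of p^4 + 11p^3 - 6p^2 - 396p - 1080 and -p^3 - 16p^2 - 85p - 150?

p^2 + 11p + 30

By polynomial division,
  p^4 + 11p^3 - 6p^2 - 396p - 1080 = (-p + 5)(-p^3 - 16p^2 - 85p - 150) + (-11p^2 - 121p - 330)
  -p^3 - 16p^2 - 85p - 150 = ((1/11)p + 5/11)(-11p^2 - 121p - 330) + (0)
Last nonzero remainder: -11p^2 - 121p - 330. Dividing through by -11 gives the monic gcd p^2 + 11p + 30.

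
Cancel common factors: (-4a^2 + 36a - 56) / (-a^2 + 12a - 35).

(4a - 8)/(a - 5)

By polynomial division,
  -4a^2 + 36a - 56 = (4)(-a^2 + 12a - 35) + (-12a + 84)
  -a^2 + 12a - 35 = ((1/12)a - 5/12)(-12a + 84) + (0)
Last nonzero remainder: -12a + 84. Dividing through by -12 gives the monic gcd a - 7.
Cancel a - 7 from numerator and denominator to get the reduced form.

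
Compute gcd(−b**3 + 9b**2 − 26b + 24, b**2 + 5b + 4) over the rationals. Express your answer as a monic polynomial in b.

1

Repeated division with remainder:
  −b**3 + 9b**2 − 26b + 24 = (−b + 14)(b**2 + 5b + 4) + (−92b − 32)
  b**2 + 5b + 4 = (−(1/92)b − 107/2116)(−92b − 32) + (1260/529)
  −92b − 32 = (−(12167/315)b − 4232/315)(1260/529) + (0)
The last nonzero remainder is the constant 1260/529, so the polynomials are coprime and gcd = 1.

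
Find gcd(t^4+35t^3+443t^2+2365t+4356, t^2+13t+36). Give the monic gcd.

t^2+13t+36

Repeated division with remainder:
  t^4+35t^3+443t^2+2365t+4356 = (t^2+22t+121)(t^2+13t+36) + (0)
The last nonzero remainder t^2+13t+36 is already monic.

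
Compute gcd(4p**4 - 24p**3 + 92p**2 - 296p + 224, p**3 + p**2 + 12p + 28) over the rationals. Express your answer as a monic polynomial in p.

p**2 - p + 14

Euclidean algorithm in ℚ[p]:
  4p**4 - 24p**3 + 92p**2 - 296p + 224 = (4p - 28)(p**3 + p**2 + 12p + 28) + (72p**2 - 72p + 1008)
  p**3 + p**2 + 12p + 28 = ((1/72)p + 1/36)(72p**2 - 72p + 1008) + (0)
Last nonzero remainder: 72p**2 - 72p + 1008. Dividing through by 72 gives the monic gcd p**2 - p + 14.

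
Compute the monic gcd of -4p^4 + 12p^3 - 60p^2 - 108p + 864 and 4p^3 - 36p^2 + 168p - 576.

p^2 - 3p + 24

Repeated division with remainder:
  -4p^4 + 12p^3 - 60p^2 - 108p + 864 = (-p - 6)(4p^3 - 36p^2 + 168p - 576) + (-108p^2 + 324p - 2592)
  4p^3 - 36p^2 + 168p - 576 = (-(1/27)p + 2/9)(-108p^2 + 324p - 2592) + (0)
Last nonzero remainder: -108p^2 + 324p - 2592. Dividing through by -108 gives the monic gcd p^2 - 3p + 24.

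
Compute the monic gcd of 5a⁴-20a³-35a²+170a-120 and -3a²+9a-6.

a²-3a+2

Apply the Euclidean algorithm:
  5a⁴-20a³-35a²+170a-120 = (-(5/3)a²+(5/3)a+20)(-3a²+9a-6) + (0)
Last nonzero remainder: -3a²+9a-6. Dividing through by -3 gives the monic gcd a²-3a+2.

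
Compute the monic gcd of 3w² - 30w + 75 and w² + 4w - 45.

w - 5

By polynomial division,
  3w² - 30w + 75 = (3)(w² + 4w - 45) + (-42w + 210)
  w² + 4w - 45 = (-(1/42)w - 3/14)(-42w + 210) + (0)
Last nonzero remainder: -42w + 210. Dividing through by -42 gives the monic gcd w - 5.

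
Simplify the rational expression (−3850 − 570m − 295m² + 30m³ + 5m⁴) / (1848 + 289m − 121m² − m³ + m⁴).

(50 + 10m + 5m²)/(−24 − 5m + m²)

By polynomial division,
  5m⁴ + 30m³ − 295m² − 570m − 3850 = (5)(m⁴ − m³ − 121m² + 289m + 1848) + (35m³ + 310m² − 2015m − 13090)
  m⁴ − m³ − 121m² + 289m + 1848 = ((1/35)m − 69/245)(35m³ + 310m² − 2015m − 13090) + ((1170/49)m² + (4680/49)m − 12870/7)
  35m³ + 310m² − 2015m − 13090 = ((343/234)m + 833/117)((1170/49)m² + (4680/49)m − 12870/7) + (0)
Last nonzero remainder: (1170/49)m² + (4680/49)m − 12870/7. Dividing through by 1170/49 gives the monic gcd m² + 4m − 77.
Cancel m² + 4m − 77 from numerator and denominator to get the reduced form.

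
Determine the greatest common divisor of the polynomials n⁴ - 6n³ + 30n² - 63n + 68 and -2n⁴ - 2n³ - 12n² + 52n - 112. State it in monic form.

n² - 3n + 4

Repeated division with remainder:
  n⁴ - 6n³ + 30n² - 63n + 68 = (-1/2)(-2n⁴ - 2n³ - 12n² + 52n - 112) + (-7n³ + 24n² - 37n + 12)
  -2n⁴ - 2n³ - 12n² + 52n - 112 = ((2/7)n + 62/49)(-7n³ + 24n² - 37n + 12) + (-(1558/49)n² + (4674/49)n - 6232/49)
  -7n³ + 24n² - 37n + 12 = ((343/1558)n - 147/1558)(-(1558/49)n² + (4674/49)n - 6232/49) + (0)
Last nonzero remainder: -(1558/49)n² + (4674/49)n - 6232/49. Dividing through by -1558/49 gives the monic gcd n² - 3n + 4.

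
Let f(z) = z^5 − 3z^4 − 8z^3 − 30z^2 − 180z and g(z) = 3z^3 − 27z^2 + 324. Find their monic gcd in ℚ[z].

Repeated division with remainder:
  z^5 − 3z^4 − 8z^3 − 30z^2 − 180z = ((1/3)z^2 + 2z + 46/3)(3z^3 − 27z^2 + 324) + (276z^2 − 828z − 4968)
  3z^3 − 27z^2 + 324 = ((1/92)z − 3/46)(276z^2 − 828z − 4968) + (0)
Last nonzero remainder: 276z^2 − 828z − 4968. Dividing through by 276 gives the monic gcd z^2 − 3z − 18.

z^2 − 3z − 18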